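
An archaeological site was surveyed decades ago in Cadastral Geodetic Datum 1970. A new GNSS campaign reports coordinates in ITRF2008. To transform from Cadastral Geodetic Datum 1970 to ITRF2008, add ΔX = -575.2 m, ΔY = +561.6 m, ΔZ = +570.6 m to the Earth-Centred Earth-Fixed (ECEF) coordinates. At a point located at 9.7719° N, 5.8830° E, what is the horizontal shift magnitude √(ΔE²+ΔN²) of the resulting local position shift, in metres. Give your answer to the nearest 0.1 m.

896.4 m

The local east axis at (φ, λ) is (−sin λ, cos λ, 0), so ΔE = −sin(5.8830°)·(-575.2) + cos(5.8830°)·561.6 = 617.60 m.
The local north axis is (−sin φ cos λ, −sin φ sin λ, cos φ), giving ΔN = 97.112 − 9.770 + 562.321 = 649.66 m.
Horizontal magnitude = √(ΔE² + ΔN²) = √(617.60² + 649.66²) = 896.38 m.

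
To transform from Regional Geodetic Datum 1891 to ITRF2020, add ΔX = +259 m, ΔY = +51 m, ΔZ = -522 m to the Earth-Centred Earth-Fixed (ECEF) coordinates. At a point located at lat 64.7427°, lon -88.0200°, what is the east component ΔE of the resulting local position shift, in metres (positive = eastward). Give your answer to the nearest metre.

The local east axis at (φ, λ) is (−sin λ, cos λ, 0), so ΔE = −sin(-88.0200°)·259 + cos(-88.0200°)·51 = 260.61 m.

ΔE = 261 m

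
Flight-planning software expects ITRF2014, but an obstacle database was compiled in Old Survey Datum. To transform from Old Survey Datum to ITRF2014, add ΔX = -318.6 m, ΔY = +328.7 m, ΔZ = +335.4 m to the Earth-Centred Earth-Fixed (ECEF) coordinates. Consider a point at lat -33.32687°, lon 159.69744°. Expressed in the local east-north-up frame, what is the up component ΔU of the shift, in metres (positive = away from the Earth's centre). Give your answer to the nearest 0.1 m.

ΔU = 160.7 m

The local up (radial) axis is (cos φ cos λ, cos φ sin λ, sin φ), giving ΔU = 249.668 + 95.296 − 184.274 = 160.69 m.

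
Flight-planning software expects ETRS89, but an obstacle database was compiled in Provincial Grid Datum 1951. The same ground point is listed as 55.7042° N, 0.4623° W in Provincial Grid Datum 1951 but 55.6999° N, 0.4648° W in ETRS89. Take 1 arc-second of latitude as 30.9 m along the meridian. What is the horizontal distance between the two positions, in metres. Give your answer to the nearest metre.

503 m

Δφ = 55.6999° − 55.7042° = -0.0043°; Δλ = -0.4648° − -0.4623° = -0.0025°.
1° of latitude = 3600 × 30.90 = 111240 m.
ΔN = Δφ × 111240 = -478.3 m; ΔE = Δλ × 111240 × cos(55.7042°) = -0.0025 × 111240 × 0.563465 = -156.7 m.
Distance = √(ΔE² + ΔN²) = √((-156.7)² + (-478.3)²) = 503.3 m.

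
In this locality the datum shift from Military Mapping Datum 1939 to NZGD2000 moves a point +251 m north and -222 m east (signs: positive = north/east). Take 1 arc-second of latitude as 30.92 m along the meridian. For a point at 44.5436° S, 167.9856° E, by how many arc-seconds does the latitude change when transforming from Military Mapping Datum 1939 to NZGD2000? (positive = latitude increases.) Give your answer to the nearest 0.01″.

Δφ = 8.12″

1″ of latitude = 30.92 m, so Δφ = 251.0 / 30.92 = 8.118″.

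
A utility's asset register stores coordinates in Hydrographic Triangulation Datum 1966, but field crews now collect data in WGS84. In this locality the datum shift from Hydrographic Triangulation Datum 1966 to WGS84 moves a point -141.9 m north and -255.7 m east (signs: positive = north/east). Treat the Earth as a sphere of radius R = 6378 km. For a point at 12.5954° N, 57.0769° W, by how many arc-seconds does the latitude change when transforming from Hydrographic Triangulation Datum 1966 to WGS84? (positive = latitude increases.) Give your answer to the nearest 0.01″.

Δφ = -4.59″

On a sphere of radius R, 1 rad of latitude = R, so Δφ = ΔN / R = -141.9 / 6378000 = -2.2248e-05 rad = -4.589″.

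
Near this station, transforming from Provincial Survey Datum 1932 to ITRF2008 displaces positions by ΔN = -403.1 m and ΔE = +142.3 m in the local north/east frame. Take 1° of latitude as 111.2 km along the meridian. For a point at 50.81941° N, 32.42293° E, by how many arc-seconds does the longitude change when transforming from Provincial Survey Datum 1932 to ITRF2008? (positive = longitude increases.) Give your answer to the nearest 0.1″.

At latitude 50.81941°, cos φ = 0.631767.
1° of longitude at this latitude = 111.2 × cos φ = 70.25 km, so Δλ = 142.3 / 70252.5 = 0.0020256° = 7.292″.

Δλ = 7.3″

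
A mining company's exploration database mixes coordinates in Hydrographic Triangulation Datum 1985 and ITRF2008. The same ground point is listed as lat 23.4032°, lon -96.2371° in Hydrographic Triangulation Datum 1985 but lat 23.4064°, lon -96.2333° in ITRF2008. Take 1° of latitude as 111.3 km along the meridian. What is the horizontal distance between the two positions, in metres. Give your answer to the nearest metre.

Δφ = 23.4064° − 23.4032° = +0.0032°; Δλ = -96.2333° − -96.2371° = +0.0038°.
ΔN = Δφ × 111300 = 356.2 m; ΔE = Δλ × 111300 × cos(23.4032°) = +0.0038 × 111300 × 0.917732 = 388.1 m.
Distance = √(ΔE² + ΔN²) = √(388.1² + 356.2²) = 526.8 m.

527 m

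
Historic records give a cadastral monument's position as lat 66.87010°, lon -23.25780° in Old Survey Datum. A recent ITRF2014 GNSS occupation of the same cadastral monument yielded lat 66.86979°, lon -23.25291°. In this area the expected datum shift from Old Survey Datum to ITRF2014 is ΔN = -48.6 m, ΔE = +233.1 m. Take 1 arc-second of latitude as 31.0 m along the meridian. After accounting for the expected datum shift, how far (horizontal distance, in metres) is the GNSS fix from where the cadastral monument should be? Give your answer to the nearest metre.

23 m

Observed coordinate differences: Δφ = -0.00031°, Δλ = +0.00489°.
Converting to metres (1° lat = 111600 m, cos φ = 0.392817): observed ΔN = -34.6 m, observed ΔE = 214.4 m.
Subtracting the expected shift leaves a residual of -34.6 − (-48.6) = 14.0 m north and 214.4 − (233.1) = -18.7 m east.
Residual distance = √(14.0² + (-18.7)²) = 23.4 m.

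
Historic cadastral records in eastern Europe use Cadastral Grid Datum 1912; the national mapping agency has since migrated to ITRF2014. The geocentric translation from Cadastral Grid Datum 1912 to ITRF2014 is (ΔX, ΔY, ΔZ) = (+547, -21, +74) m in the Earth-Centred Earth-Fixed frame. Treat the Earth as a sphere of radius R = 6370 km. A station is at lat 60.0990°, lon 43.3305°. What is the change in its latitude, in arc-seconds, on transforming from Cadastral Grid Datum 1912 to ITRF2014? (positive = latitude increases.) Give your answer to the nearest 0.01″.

sin φ = 0.866888, cos φ = 0.498503, sin λ = 0.686206, cos λ = 0.727408.
North component: ΔN = −sin φ cos λ·ΔX − sin φ sin λ·ΔY + cos φ·ΔZ = −(0.866888)(0.727408)(547) − (0.866888)(0.686206)(-21) + (0.498503)(74) = -295.55 m.
1° of latitude spans πR/180 = 111177 m, so Δφ = -295.55 / 111177 × 3600 = -9.570″.

Δφ = -9.57″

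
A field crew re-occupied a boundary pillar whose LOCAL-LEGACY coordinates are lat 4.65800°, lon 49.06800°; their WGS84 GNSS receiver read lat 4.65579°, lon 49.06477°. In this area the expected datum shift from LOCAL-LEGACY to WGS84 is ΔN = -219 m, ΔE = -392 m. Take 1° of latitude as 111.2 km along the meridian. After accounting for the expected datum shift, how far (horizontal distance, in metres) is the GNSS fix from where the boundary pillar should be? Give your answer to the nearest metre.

43 m

Observed coordinate differences: Δφ = -0.00221°, Δλ = -0.00323°.
Converting to metres (1° lat = 111200 m, cos φ = 0.996697): observed ΔN = -245.8 m, observed ΔE = -358.0 m.
Subtracting the expected shift leaves a residual of -245.8 − (-219) = -26.8 m north and -358.0 − (-392) = 34.0 m east.
Residual distance = √((-26.8)² + 34.0²) = 43.3 m.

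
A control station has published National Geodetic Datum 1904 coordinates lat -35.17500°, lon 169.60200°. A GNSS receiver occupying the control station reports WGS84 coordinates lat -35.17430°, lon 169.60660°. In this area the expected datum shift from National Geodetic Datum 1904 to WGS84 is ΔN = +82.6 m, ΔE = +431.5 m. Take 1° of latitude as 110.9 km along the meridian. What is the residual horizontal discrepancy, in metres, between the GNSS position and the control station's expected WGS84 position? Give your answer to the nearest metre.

Observed coordinate differences: Δφ = +0.00070°, Δλ = +0.00460°.
Converting to metres (1° lat = 110900 m, cos φ = 0.817396): observed ΔN = 77.6 m, observed ΔE = 417.0 m.
Subtracting the expected shift leaves a residual of 77.6 − (82.6) = -5.0 m north and 417.0 − (431.5) = -14.5 m east.
Residual distance = √((-5.0)² + (-14.5)²) = 15.3 m.

15 m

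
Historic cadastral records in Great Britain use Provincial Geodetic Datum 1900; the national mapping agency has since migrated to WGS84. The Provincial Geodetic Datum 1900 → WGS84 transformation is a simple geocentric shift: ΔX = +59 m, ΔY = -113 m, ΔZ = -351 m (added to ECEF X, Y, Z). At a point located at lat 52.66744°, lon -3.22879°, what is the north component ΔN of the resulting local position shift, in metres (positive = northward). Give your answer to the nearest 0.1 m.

At φ = 52.66744°, λ = -3.22879°: sin φ = 0.795129, cos φ = 0.606440, sin λ = -0.056323, cos λ = 0.998413.
ΔN = −sin φ cos λ·ΔX − sin φ sin λ·ΔY + cos φ·ΔZ = −(0.795129)(0.998413)(59) − (0.795129)(-0.056323)(-113) + (0.606440)(-351) = -264.76 m.

ΔN = -264.8 m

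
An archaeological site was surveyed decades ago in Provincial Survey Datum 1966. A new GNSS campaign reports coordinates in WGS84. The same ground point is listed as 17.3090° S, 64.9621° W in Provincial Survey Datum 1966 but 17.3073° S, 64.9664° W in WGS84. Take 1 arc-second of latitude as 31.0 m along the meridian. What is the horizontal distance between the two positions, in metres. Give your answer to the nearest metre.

496 m

Δφ = -17.3073° − -17.3090° = +0.0017°; Δλ = -64.9664° − -64.9621° = -0.0043°.
1° of latitude = 3600 × 31.00 = 111600 m.
ΔN = Δφ × 111600 = 189.7 m; ΔE = Δλ × 111600 × cos(-17.3090°) = -0.0043 × 111600 × 0.954714 = -458.1 m.
Distance = √(ΔE² + ΔN²) = √((-458.1)² + 189.7²) = 495.9 m.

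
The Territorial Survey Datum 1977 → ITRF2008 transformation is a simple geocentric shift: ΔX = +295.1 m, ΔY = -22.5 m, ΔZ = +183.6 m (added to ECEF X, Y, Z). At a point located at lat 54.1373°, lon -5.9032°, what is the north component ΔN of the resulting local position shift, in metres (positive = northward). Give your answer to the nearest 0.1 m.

The local north axis is (−sin φ cos λ, −sin φ sin λ, cos φ), giving ΔN = -237.888 − 1.875 + 107.561 = -132.20 m.

ΔN = -132.2 m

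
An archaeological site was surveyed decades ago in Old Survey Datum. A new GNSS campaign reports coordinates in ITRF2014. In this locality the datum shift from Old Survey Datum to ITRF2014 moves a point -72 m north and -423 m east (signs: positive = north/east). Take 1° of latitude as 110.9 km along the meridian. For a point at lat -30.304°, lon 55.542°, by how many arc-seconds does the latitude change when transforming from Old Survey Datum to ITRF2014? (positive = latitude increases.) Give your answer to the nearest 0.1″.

Δφ = -2.3″

1° of latitude = 110.9 km, so Δφ = -72.0 / 110900 = -0.0006492° = -2.337″.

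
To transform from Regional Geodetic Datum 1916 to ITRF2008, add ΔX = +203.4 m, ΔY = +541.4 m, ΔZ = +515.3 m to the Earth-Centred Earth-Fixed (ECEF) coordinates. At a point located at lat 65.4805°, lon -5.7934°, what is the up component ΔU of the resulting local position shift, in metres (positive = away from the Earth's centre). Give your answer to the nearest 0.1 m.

At φ = 65.4805°, λ = -5.7934°: sin φ = 0.909820, cos φ = 0.415003, sin λ = -0.100942, cos λ = 0.994892.
ΔU = cos φ cos λ·ΔX + cos φ sin λ·ΔY + sin φ·ΔZ = (0.415003)(0.994892)(203.4) + (0.415003)(-0.100942)(541.4) + (0.909820)(515.3) = 530.13 m.

ΔU = 530.1 m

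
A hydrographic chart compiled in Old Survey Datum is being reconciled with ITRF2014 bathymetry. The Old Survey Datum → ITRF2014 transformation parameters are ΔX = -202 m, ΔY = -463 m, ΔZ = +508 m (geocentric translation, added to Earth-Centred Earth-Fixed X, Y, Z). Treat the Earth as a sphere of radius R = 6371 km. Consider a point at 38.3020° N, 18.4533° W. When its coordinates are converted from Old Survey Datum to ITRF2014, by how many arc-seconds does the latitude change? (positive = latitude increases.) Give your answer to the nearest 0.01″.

sin φ = 0.619806, cos φ = 0.784755, sin λ = -0.316532, cos λ = 0.948582.
North component: ΔN = −sin φ cos λ·ΔX − sin φ sin λ·ΔY + cos φ·ΔZ = −(0.619806)(0.948582)(-202) − (0.619806)(-0.316532)(-463) + (0.784755)(508) = 426.58 m.
1° of latitude spans πR/180 = 111195 m, so Δφ = 426.58 / 111195 × 3600 = 13.811″.

Δφ = 13.81″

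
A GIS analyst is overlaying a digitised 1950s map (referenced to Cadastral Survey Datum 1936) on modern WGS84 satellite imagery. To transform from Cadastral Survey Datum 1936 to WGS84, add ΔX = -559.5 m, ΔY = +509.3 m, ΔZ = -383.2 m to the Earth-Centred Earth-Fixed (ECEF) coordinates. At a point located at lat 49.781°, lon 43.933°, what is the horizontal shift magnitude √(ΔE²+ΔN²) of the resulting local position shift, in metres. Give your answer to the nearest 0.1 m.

The local east axis at (φ, λ) is (−sin λ, cos λ, 0), so ΔE = −sin(43.933°)·(-559.5) + cos(43.933°)·509.3 = 754.96 m.
The local north axis is (−sin φ cos λ, −sin φ sin λ, cos φ), giving ΔN = 307.666 − 269.820 − 247.436 = -209.59 m.
Horizontal magnitude = √(ΔE² + ΔN²) = √(754.96² + (-209.59)²) = 783.52 m.

783.5 m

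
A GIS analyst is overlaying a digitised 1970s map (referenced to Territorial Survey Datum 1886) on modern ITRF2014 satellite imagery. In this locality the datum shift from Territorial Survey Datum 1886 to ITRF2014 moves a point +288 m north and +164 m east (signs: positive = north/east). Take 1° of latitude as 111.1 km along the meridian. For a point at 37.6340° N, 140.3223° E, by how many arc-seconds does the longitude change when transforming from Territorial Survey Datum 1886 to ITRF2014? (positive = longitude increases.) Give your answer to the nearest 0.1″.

At latitude 37.6340°, cos φ = 0.791927.
1° of longitude at this latitude = 111.1 × cos φ = 87.98 km, so Δλ = 164.0 / 87983.1 = 0.0018640° = 6.710″.

Δλ = 6.7″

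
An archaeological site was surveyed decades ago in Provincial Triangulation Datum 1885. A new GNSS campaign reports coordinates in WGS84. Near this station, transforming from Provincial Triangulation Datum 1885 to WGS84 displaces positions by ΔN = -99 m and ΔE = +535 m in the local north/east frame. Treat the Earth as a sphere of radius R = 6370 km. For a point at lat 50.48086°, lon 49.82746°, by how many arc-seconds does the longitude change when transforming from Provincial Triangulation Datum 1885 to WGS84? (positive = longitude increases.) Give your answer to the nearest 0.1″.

Δλ = 27.2″

At latitude 50.48086°, cos φ = 0.636336.
One radian of longitude at latitude φ spans R cos φ, so Δλ = ΔE / (R cos φ) = 535.0 / (6370000 × 0.636336) = 1.3199e-04 rad = 27.224″.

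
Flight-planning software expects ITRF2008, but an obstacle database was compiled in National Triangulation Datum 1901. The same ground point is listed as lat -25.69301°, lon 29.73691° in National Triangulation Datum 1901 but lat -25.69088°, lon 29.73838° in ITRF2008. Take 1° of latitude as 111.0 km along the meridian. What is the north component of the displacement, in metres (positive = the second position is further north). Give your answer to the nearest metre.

Δφ = -25.69088° − -25.69301° = +0.00213°; Δλ = 29.73838° − 29.73691° = +0.00147°.
ΔN = Δφ × 111000 = 236.4 m; ΔE = Δλ × 111000 × cos(-25.69301°) = +0.00147 × 111000 × 0.901130 = 147.0 m.

ΔN = 236 m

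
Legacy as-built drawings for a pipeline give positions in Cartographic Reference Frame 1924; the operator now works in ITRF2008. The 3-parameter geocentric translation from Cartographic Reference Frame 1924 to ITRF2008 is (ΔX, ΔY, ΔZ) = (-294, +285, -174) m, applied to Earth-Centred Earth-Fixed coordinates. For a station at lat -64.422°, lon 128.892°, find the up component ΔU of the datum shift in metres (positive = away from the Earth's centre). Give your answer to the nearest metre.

At φ = -64.422°, λ = 128.892°: sin φ = -0.901998, cos φ = 0.431739, sin λ = 0.778331, cos λ = -0.627854.
ΔU = cos φ cos λ·ΔX + cos φ sin λ·ΔY + sin φ·ΔZ = (0.431739)(-0.627854)(-294) + (0.431739)(0.778331)(285) + (-0.901998)(-174) = 332.41 m.

ΔU = 332 m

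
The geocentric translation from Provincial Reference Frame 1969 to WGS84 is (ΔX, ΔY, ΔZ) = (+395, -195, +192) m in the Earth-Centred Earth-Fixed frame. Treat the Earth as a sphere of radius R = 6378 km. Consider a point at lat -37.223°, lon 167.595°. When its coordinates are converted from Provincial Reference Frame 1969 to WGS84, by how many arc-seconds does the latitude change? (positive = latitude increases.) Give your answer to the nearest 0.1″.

sin φ = -0.604919, cos φ = 0.796287, sin λ = 0.214821, cos λ = -0.976654.
North component: ΔN = −sin φ cos λ·ΔX − sin φ sin λ·ΔY + cos φ·ΔZ = −(-0.604919)(-0.976654)(395) − (-0.604919)(0.214821)(-195) + (0.796287)(192) = -105.82 m.
1° of latitude spans πR/180 = 111317 m, so Δφ = -105.82 / 111317 × 3600 = -3.422″.

Δφ = -3.4″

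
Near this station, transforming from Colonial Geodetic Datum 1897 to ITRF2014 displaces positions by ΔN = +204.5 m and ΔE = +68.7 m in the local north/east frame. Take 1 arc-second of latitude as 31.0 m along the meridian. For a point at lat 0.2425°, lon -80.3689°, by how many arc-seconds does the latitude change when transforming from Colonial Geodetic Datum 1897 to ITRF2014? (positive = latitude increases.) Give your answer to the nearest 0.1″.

Δφ = 6.6″

1″ of latitude = 31.00 m, so Δφ = 204.5 / 31.00 = 6.597″.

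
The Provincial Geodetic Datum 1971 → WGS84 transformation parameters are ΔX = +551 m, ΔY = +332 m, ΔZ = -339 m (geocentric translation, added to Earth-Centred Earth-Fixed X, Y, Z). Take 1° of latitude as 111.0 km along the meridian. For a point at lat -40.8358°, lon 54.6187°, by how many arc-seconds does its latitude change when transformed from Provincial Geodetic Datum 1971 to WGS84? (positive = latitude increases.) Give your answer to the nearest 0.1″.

sin φ = -0.653893, cos φ = 0.756587, sin λ = 0.815317, cos λ = 0.579015.
North component: ΔN = −sin φ cos λ·ΔX − sin φ sin λ·ΔY + cos φ·ΔZ = −(-0.653893)(0.579015)(551) − (-0.653893)(0.815317)(332) + (0.756587)(-339) = 129.13 m.
1° of latitude spans 111000 m, so Δφ = 129.13 / 111000 × 3600 = 4.188″.

Δφ = 4.2″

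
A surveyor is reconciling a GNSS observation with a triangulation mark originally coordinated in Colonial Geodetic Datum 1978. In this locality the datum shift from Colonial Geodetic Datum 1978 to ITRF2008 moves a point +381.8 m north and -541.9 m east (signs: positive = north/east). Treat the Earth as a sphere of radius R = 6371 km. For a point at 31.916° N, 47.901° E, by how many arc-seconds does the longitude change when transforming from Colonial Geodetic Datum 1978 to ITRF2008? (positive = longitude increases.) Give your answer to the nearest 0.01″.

Δλ = -20.67″

At latitude 31.916°, cos φ = 0.848824.
One radian of longitude at latitude φ spans R cos φ, so Δλ = ΔE / (R cos φ) = -541.9 / (6371000 × 0.848824) = -1.0021e-04 rad = -20.669″.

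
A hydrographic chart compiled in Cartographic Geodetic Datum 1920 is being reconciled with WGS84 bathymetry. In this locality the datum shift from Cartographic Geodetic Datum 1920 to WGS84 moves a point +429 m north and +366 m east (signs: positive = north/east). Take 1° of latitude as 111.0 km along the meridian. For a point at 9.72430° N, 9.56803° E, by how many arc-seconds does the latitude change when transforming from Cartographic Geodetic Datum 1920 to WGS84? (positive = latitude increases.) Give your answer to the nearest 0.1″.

Δφ = 13.9″

1° of latitude = 111.0 km, so Δφ = 429.0 / 111000 = 0.0038649° = 13.914″.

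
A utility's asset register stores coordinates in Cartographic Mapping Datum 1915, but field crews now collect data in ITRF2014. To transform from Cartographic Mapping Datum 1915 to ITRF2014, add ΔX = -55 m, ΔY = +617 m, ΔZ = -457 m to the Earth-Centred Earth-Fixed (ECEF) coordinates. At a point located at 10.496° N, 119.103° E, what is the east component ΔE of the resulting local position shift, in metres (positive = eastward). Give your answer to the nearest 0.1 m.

At φ = 10.496°, λ = 119.103°: sin φ = 0.182167, cos φ = 0.983268, sin λ = 0.873747, cos λ = -0.486381.
ΔE = −sin λ·ΔX + cos λ·ΔY = −(0.873747)·(-55) + (-0.486381)·(617) = -252.04 m.

ΔE = -252.0 m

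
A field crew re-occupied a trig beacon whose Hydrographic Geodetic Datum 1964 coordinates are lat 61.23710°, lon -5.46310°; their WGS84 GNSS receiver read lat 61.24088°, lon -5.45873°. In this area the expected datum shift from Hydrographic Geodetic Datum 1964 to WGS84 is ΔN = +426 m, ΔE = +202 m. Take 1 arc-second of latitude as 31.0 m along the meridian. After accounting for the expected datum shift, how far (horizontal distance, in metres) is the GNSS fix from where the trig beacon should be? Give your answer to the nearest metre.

Observed coordinate differences: Δφ = +0.00378°, Δλ = +0.00437°.
Converting to metres (1° lat = 111600 m, cos φ = 0.481186): observed ΔN = 421.8 m, observed ΔE = 234.7 m.
Subtracting the expected shift leaves a residual of 421.8 − (426) = -4.2 m north and 234.7 − (202) = 32.7 m east.
Residual distance = √((-4.2)² + 32.7²) = 32.9 m.

33 m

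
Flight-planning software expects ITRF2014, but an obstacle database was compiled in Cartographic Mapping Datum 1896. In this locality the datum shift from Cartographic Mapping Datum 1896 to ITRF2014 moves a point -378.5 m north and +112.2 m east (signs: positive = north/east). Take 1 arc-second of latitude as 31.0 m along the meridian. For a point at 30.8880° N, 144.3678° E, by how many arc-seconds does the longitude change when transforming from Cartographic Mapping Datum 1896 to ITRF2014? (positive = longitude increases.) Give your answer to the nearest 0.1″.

At latitude 30.8880°, cos φ = 0.858172.
1″ of longitude at this latitude = 31.00 × cos φ = 26.6033 m, so Δλ = 112.2 / 26.6033 = 4.218″.

Δλ = 4.2″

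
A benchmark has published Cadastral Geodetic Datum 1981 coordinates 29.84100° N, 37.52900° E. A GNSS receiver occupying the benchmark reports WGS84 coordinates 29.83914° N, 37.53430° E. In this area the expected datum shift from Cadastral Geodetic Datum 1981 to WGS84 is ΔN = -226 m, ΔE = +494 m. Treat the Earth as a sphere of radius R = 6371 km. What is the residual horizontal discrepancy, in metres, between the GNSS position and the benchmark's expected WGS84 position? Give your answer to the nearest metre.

Observed coordinate differences: Δφ = -0.00186°, Δλ = +0.00530°.
Converting to metres (1° lat = 111195 m, cos φ = 0.867410): observed ΔN = -206.8 m, observed ΔE = 511.2 m.
Subtracting the expected shift leaves a residual of -206.8 − (-226) = 19.2 m north and 511.2 − (494) = 17.2 m east.
Residual distance = √(19.2² + 17.2²) = 25.8 m.

26 m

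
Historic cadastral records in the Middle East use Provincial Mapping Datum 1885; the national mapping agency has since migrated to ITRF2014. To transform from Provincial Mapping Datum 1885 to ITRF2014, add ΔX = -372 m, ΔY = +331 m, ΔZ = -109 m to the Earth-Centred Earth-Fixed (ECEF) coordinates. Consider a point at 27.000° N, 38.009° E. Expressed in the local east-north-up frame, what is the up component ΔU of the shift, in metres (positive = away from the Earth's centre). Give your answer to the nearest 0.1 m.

ΔU = -129.0 m

The local up (radial) axis is (cos φ cos λ, cos φ sin λ, sin φ), giving ΔU = -261.158 + 181.609 − 49.485 = -129.03 m.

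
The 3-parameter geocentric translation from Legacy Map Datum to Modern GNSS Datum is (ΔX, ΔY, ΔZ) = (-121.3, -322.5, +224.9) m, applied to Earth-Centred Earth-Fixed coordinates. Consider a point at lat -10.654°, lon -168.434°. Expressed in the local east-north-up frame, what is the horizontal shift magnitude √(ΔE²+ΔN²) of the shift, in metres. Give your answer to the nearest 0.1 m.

At φ = -10.654°, λ = -168.434°: sin φ = -0.184878, cos φ = 0.982762, sin λ = -0.200497, cos λ = -0.979694.
ΔE = −sin λ·ΔX + cos λ·ΔY = −(-0.200497)·(-121.3) + (-0.979694)·(-322.5) = 291.63 m.
ΔN = −sin φ cos λ·ΔX − sin φ sin λ·ΔY + cos φ·ΔZ = −(-0.184878)(-0.979694)(-121.3) − (-0.184878)(-0.200497)(-322.5) + (0.982762)(224.9) = 254.95 m.
Horizontal magnitude = √(ΔE² + ΔN²) = √(291.63² + 254.95²) = 387.36 m.

387.4 m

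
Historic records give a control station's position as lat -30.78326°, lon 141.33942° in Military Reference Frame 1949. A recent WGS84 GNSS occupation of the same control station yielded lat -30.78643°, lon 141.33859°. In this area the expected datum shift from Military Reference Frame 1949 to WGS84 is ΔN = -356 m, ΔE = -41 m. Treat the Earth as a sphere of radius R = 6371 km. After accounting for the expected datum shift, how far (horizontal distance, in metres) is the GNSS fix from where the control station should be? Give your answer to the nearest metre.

38 m

Observed coordinate differences: Δφ = -0.00317°, Δλ = -0.00083°.
Converting to metres (1° lat = 111195 m, cos φ = 0.859109): observed ΔN = -352.5 m, observed ΔE = -79.3 m.
Subtracting the expected shift leaves a residual of -352.5 − (-356) = 3.5 m north and -79.3 − (-41) = -38.3 m east.
Residual distance = √(3.5² + (-38.3)²) = 38.4 m.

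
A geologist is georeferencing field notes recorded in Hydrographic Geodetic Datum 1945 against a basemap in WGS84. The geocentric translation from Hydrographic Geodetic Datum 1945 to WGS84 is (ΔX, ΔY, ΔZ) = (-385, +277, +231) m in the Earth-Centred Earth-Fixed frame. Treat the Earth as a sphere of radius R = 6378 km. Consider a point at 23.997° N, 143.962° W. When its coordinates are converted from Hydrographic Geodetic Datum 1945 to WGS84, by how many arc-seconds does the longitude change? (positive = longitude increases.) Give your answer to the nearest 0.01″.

Δλ = -15.95″

sin φ = 0.406689, cos φ = 0.913567, sin λ = -0.588322, cos λ = -0.808627.
East component: ΔE = −sin λ·ΔX + cos λ·ΔY = −(-0.588322)(-385) + (-0.808627)(277) = -450.49 m.
1° of latitude spans πR/180 = 111317 m; at latitude φ, 1° of longitude spans that × cos φ = 101695.6 m, so Δλ = -450.49 / 101695.6 × 3600 = -15.947″.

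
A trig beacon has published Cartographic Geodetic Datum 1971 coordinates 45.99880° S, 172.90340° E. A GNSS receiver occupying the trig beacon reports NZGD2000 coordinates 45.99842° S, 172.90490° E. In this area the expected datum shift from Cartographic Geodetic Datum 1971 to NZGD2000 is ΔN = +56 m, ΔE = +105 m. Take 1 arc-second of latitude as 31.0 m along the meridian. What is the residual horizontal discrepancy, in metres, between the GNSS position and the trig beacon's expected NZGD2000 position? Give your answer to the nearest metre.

18 m

Observed coordinate differences: Δφ = +0.00038°, Δλ = +0.00150°.
Converting to metres (1° lat = 111600 m, cos φ = 0.694673): observed ΔN = 42.4 m, observed ΔE = 116.3 m.
Subtracting the expected shift leaves a residual of 42.4 − (56) = -13.6 m north and 116.3 − (105) = 11.3 m east.
Residual distance = √((-13.6)² + 11.3²) = 17.7 m.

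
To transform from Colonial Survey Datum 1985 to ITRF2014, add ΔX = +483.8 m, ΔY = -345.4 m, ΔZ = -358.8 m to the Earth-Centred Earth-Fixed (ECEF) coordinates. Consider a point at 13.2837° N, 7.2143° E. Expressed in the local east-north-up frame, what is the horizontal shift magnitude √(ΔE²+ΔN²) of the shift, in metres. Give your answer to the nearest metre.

The local east axis at (φ, λ) is (−sin λ, cos λ, 0), so ΔE = −sin(7.2143°)·483.8 + cos(7.2143°)·(-345.4) = -403.42 m.
The local north axis is (−sin φ cos λ, −sin φ sin λ, cos φ), giving ΔN = -110.284 + 9.967 − 349.200 = -449.52 m.
Horizontal magnitude = √(ΔE² + ΔN²) = √((-403.42)² + (-449.52)²) = 604.00 m.

604 m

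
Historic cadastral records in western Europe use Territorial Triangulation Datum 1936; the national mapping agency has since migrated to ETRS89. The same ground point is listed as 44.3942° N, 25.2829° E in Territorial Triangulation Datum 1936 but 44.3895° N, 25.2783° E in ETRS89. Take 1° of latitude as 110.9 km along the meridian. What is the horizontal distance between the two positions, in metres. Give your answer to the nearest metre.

636 m

Δφ = 44.3895° − 44.3942° = -0.0047°; Δλ = 25.2783° − 25.2829° = -0.0046°.
ΔN = Δφ × 110900 = -521.2 m; ΔE = Δλ × 110900 × cos(44.3942°) = -0.0046 × 110900 × 0.714544 = -364.5 m.
Distance = √(ΔE² + ΔN²) = √((-364.5)² + (-521.2)²) = 636.0 m.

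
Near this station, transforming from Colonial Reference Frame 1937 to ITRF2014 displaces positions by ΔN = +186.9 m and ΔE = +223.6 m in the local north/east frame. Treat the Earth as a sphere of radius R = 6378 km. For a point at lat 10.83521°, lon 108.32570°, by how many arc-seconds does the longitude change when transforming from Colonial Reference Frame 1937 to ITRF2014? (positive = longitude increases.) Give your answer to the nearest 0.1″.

Δλ = 7.4″

At latitude 10.83521°, cos φ = 0.982172.
One radian of longitude at latitude φ spans R cos φ, so Δλ = ΔE / (R cos φ) = 223.6 / (6378000 × 0.982172) = 3.5694e-05 rad = 7.362″.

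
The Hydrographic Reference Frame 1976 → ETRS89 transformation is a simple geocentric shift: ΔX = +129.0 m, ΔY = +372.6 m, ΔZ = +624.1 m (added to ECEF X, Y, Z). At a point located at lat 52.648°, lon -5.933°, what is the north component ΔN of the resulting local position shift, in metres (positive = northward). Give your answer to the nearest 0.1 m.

ΔN = 307.3 m

At φ = 52.648°, λ = -5.933°: sin φ = 0.794923, cos φ = 0.606710, sin λ = -0.103365, cos λ = 0.994643.
ΔN = −sin φ cos λ·ΔX − sin φ sin λ·ΔY + cos φ·ΔZ = −(0.794923)(0.994643)(129.0) − (0.794923)(-0.103365)(372.6) + (0.606710)(624.1) = 307.27 m.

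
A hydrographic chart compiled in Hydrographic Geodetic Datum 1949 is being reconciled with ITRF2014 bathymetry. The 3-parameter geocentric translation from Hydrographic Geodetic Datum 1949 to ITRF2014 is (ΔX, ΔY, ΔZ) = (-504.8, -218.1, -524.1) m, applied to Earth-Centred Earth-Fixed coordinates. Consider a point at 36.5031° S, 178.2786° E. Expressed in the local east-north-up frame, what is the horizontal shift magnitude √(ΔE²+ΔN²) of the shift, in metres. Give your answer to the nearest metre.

At φ = -36.5031°, λ = 178.2786°: sin φ = -0.594866, cos φ = 0.803825, sin λ = 0.030040, cos λ = -0.999549.
ΔE = −sin λ·ΔX + cos λ·ΔY = −(0.030040)·(-504.8) + (-0.999549)·(-218.1) = 233.17 m.
ΔN = −sin φ cos λ·ΔX − sin φ sin λ·ΔY + cos φ·ΔZ = −(-0.594866)(-0.999549)(-504.8) − (-0.594866)(0.030040)(-218.1) + (0.803825)(-524.1) = -125.03 m.
Horizontal magnitude = √(ΔE² + ΔN²) = √(233.17² + (-125.03)²) = 264.57 m.

265 m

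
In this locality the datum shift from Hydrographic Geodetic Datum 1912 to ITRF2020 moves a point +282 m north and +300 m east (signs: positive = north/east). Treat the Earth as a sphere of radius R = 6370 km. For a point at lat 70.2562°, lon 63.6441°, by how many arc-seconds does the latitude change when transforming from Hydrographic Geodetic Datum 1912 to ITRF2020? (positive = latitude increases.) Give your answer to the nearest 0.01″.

On a sphere of radius R, 1 rad of latitude = R, so Δφ = ΔN / R = 282.0 / 6370000 = 4.4270e-05 rad = 9.131″.

Δφ = 9.13″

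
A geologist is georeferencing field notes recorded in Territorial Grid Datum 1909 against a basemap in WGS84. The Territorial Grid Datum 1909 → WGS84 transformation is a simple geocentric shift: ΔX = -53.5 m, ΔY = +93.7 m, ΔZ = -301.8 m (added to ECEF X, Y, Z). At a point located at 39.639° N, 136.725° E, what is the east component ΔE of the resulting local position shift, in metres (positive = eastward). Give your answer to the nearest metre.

ΔE = -32 m

At φ = 39.639°, λ = 136.725°: sin φ = 0.637948, cos φ = 0.770079, sin λ = 0.685501, cos λ = -0.728072.
ΔE = −sin λ·ΔX + cos λ·ΔY = −(0.685501)·(-53.5) + (-0.728072)·(93.7) = -31.55 m.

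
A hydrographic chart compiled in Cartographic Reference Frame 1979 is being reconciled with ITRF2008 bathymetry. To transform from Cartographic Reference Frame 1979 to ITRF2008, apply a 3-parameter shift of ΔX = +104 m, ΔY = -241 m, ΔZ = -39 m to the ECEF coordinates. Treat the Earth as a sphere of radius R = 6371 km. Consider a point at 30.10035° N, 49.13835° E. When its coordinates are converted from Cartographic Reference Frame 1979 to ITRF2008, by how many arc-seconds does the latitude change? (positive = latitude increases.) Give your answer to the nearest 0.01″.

Δφ = 0.76″

sin φ = 0.501516, cos φ = 0.865148, sin λ = 0.756292, cos λ = 0.654235.
North component: ΔN = −sin φ cos λ·ΔX − sin φ sin λ·ΔY + cos φ·ΔZ = −(0.501516)(0.654235)(104) − (0.501516)(0.756292)(-241) + (0.865148)(-39) = 23.55 m.
1° of latitude spans πR/180 = 111195 m, so Δφ = 23.55 / 111195 × 3600 = 0.762″.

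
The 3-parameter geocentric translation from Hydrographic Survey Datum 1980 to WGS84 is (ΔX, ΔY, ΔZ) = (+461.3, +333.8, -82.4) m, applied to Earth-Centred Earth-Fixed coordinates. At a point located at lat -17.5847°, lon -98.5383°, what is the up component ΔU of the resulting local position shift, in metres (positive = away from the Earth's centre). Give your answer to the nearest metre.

ΔU = -355 m

At φ = -17.5847°, λ = -98.5383°: sin φ = -0.302115, cos φ = 0.953271, sin λ = -0.988917, cos λ = -0.148470.
ΔU = cos φ cos λ·ΔX + cos φ sin λ·ΔY + sin φ·ΔZ = (0.953271)(-0.148470)(461.3) + (0.953271)(-0.988917)(333.8) + (-0.302115)(-82.4) = -355.07 m.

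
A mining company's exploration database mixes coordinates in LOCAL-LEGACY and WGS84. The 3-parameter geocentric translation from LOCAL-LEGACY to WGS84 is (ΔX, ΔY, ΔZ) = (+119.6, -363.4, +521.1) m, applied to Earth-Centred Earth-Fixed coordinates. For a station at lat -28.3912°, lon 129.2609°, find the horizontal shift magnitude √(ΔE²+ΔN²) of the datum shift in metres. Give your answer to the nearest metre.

At φ = -28.3912°, λ = 129.2609°: sin φ = -0.475489, cos φ = 0.879722, sin λ = 0.774272, cos λ = -0.632853.
ΔE = −sin λ·ΔX + cos λ·ΔY = −(0.774272)·(119.6) + (-0.632853)·(-363.4) = 137.38 m.
ΔN = −sin φ cos λ·ΔX − sin φ sin λ·ΔY + cos φ·ΔZ = −(-0.475489)(-0.632853)(119.6) − (-0.475489)(0.774272)(-363.4) + (0.879722)(521.1) = 288.64 m.
Horizontal magnitude = √(ΔE² + ΔN²) = √(137.38² + 288.64²) = 319.67 m.

320 m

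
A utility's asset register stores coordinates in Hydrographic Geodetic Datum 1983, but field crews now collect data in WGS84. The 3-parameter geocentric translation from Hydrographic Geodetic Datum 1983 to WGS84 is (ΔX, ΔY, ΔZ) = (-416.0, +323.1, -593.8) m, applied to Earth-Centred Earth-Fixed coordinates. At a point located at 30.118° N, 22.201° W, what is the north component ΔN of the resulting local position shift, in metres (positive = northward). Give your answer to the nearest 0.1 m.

ΔN = -259.1 m

The local north axis is (−sin φ cos λ, −sin φ sin λ, cos φ), giving ΔN = 193.266 + 61.260 − 513.633 = -259.11 m.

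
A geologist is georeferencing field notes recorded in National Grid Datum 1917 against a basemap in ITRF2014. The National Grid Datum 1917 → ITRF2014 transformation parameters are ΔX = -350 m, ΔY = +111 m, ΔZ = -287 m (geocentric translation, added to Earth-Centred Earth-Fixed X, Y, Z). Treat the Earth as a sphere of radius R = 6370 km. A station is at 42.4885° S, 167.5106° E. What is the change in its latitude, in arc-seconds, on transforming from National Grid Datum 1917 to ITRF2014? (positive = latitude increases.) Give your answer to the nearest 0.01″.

Δφ = 1.15″

sin φ = -0.675442, cos φ = 0.737413, sin λ = 0.216259, cos λ = -0.976336.
North component: ΔN = −sin φ cos λ·ΔX − sin φ sin λ·ΔY + cos φ·ΔZ = −(-0.675442)(-0.976336)(-350) − (-0.675442)(0.216259)(111) + (0.737413)(-287) = 35.39 m.
1° of latitude spans πR/180 = 111177 m, so Δφ = 35.39 / 111177 × 3600 = 1.146″.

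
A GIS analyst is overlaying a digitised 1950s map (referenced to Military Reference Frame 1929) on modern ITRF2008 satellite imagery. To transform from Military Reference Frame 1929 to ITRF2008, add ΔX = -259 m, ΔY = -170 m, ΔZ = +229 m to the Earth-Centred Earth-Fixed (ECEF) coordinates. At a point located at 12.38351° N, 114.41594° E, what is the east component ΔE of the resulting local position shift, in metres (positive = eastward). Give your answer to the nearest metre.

ΔE = 306 m

At φ = 12.38351°, λ = 114.41594°: sin φ = 0.214454, cos φ = 0.976734, sin λ = 0.910569, cos λ = -0.413358.
ΔE = −sin λ·ΔX + cos λ·ΔY = −(0.910569)·(-259) + (-0.413358)·(-170) = 306.11 m.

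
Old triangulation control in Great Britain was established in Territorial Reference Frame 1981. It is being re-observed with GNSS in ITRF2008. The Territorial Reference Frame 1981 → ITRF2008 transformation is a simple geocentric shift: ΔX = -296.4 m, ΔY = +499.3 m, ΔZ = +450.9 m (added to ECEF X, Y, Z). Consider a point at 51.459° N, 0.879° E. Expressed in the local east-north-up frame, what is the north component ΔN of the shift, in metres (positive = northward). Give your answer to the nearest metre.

ΔN = 507 m

At φ = 51.459°, λ = 0.879°: sin φ = 0.782162, cos φ = 0.623074, sin λ = 0.015341, cos λ = 0.999882.
ΔN = −sin φ cos λ·ΔX − sin φ sin λ·ΔY + cos φ·ΔZ = −(0.782162)(0.999882)(-296.4) − (0.782162)(0.015341)(499.3) + (0.623074)(450.9) = 506.76 m.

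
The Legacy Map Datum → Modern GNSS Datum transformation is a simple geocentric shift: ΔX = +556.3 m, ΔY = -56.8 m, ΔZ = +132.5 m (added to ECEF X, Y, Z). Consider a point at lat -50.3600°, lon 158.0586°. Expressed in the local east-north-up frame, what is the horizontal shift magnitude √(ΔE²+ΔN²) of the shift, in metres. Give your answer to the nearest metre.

364 m

At φ = -50.3600°, λ = 158.0586°: sin φ = -0.770068, cos φ = 0.637962, sin λ = 0.373658, cos λ = -0.927567.
ΔE = −sin λ·ΔX + cos λ·ΔY = −(0.373658)·(556.3) + (-0.927567)·(-56.8) = -155.18 m.
ΔN = −sin φ cos λ·ΔX − sin φ sin λ·ΔY + cos φ·ΔZ = −(-0.770068)(-0.927567)(556.3) − (-0.770068)(0.373658)(-56.8) + (0.637962)(132.5) = -329.17 m.
Horizontal magnitude = √(ΔE² + ΔN²) = √((-155.18)² + (-329.17)²) = 363.92 m.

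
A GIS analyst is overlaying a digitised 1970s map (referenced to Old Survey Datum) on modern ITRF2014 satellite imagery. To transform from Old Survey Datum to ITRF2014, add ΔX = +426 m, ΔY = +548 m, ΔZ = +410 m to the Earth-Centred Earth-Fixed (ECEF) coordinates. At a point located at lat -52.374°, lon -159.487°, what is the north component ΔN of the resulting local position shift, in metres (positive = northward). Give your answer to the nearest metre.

At φ = -52.374°, λ = -159.487°: sin φ = -0.792013, cos φ = 0.610505, sin λ = -0.350420, cos λ = -0.936593.
ΔN = −sin φ cos λ·ΔX − sin φ sin λ·ΔY + cos φ·ΔZ = −(-0.792013)(-0.936593)(426) − (-0.792013)(-0.350420)(548) + (0.610505)(410) = -217.79 m.

ΔN = -218 m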